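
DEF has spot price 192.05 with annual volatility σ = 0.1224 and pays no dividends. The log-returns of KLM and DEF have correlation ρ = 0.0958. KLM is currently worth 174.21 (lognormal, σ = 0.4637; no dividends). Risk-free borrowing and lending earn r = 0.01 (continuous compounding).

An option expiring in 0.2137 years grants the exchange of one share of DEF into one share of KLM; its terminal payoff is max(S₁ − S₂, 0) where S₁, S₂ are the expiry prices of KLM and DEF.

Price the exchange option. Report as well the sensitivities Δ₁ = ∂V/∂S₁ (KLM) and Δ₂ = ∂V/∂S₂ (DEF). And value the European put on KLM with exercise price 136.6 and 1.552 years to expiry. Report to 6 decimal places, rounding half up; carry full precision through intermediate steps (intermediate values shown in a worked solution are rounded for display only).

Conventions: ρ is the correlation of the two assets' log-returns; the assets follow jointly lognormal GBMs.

exchange price = 8.425868
Δ1 = 0.366048
Δ2 = -0.288171
price(KLM put K=136.6) = 18.569307

σ_eff = √(σ₁² + σ₂² − 2ρσ₁σ₂) = √(0.4637² + 0.1224² − 2·0.0958·0.4637·0.1224) = 0.468108
d₁ = (ln(S₁/S₂) + (q₂ − q₁ + σ_eff²/2)T) / (σ_eff√T) = (ln(174.21/192.05) + (0.0 − 0.0 + 0.109562)·0.2137) / 0.216395 = -0.342340
d₂ = d₁ − σ_eff√T = -0.342340 − 0.216395 = -0.558735
N(d₁) = 0.366048,  N(d₂) = 0.288171
V = S₁·e^{−q₁T}·N(d₁) − S₂·e^{−q₂T}·N(d₂) = 63.769141 − 55.343272 = 8.425868
Δ₁ = e^{−q₁T}·N(d₁) = 0.366048;  Δ₂ = −e^{−q₂T}·N(d₂) = -0.288171
[vanilla: KLM put K=136.6]
σ√T = 0.4637·√1.552 = 0.577674
d₁ = (ln(S/K) + (r+σ²/2)T) / (σ√T) = (ln(174.21/136.6) + (0.01+0.4637²/2)·1.552) / 0.577674 = (0.243205 + 0.182374) / 0.577674 = 0.736710
d₂ = d₁ − σ√T = 0.736710 − 0.577674 = 0.159036
e^{−rT} = 0.984600
N(−d₁) = 0.230649,  N(−d₂) = 0.436820
price = K·e^{−rT}·N(−d₂) − S·N(−d₁) = 58.750741 − 40.181434 = 18.569307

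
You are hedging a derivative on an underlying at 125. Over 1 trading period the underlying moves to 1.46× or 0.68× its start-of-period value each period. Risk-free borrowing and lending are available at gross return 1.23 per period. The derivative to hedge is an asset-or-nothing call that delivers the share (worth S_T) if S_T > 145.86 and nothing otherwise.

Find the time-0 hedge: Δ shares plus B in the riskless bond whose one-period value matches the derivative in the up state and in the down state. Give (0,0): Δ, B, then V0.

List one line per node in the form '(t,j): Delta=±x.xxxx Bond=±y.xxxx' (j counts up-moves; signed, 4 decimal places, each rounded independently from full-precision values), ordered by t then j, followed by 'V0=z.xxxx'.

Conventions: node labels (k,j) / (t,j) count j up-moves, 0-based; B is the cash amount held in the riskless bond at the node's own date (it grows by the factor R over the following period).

Under the risk-neutral measure, an up-move has probability p* = (R−d)/(u−d) = 0.7051 and values discount at R = 1.23.
At maturity the claim pays: V(1,0)=0.0000, V(1,1)=182.5000
  t=0,j=0: stock 125.0000 → up 182.5000 (V=182.5000), down 85.0000 (V=0.0000). Price 104.6227; hedge Δ=1.8718, bond B=-129.3517.
Verification: the root portfolio costs Δ(0,0)·S0 + B(0,0) = 104.6227, matching V0.

(0,0): Delta=1.8718 Bond=-129.3517
V0=104.6227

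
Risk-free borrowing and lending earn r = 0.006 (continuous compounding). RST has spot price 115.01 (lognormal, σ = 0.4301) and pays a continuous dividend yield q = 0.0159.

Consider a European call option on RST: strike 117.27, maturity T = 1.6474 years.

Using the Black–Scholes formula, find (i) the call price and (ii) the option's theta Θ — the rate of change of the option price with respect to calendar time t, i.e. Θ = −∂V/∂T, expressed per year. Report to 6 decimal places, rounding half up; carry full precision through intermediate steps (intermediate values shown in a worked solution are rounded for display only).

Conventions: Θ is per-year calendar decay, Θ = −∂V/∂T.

price = 22.818585
Θ = -6.539283

σ√T = 0.4301·√1.6474 = 0.552038
d₁ = (ln(S/K) + (r−q+σ²/2)T) / (σ√T) = (ln(115.01/117.27) + (0.006−0.0159+0.4301²/2)·1.6474) / 0.552038 = (-0.019460 + 0.136064) / 0.552038 = 0.211224
d₂ = d₁ − σ√T = 0.211224 − 0.552038 = -0.340814
e^{−rT} = 0.990164
e^{−qT} = 0.974146
N(d₁) = 0.583644,  N(d₂) = 0.366622
Call price V = S·e^{−qT}·N(d₁) − K·e^{−rT}·N(d₂) = 65.389463 − 42.570877 = 22.818585
φ(d₁) = (1/√(2π))·e^{−d₁²/2} = 0.390141
Θ = −S·e^{−qT}·φ(d₁)·σ/(2√T) + q·S·e^{−qT}·N(d₁) − r·K·e^{−rT}·N(d₂) = −7.323550 + 1.039692 − 0.255425 = -6.539283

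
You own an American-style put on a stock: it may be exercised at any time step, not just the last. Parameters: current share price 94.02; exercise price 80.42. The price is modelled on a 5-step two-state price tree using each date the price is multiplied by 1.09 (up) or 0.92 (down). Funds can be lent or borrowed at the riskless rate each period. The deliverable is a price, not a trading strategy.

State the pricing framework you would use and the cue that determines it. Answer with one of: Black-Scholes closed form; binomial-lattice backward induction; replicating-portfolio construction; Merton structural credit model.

Key observation: the exercise right at every one of the 5 steps is what matters: each node needs max(80.42 − S, continuation), which only the stepwise tree valuation starting from spot 94.02 delivers.

framework: binomial-lattice backward induction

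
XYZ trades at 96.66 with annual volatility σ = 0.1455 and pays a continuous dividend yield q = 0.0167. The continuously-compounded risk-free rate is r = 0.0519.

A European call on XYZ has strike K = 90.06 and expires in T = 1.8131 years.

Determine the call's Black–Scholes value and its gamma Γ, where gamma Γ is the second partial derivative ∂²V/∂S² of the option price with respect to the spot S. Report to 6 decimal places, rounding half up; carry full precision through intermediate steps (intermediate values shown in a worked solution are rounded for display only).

σ√T = 0.1455·√1.8131 = 0.195918
d₁ = (ln(S/K) + (r−q+σ²/2)T) / (σ√T) = (ln(96.66/90.06) + (0.0519−0.0167+0.1455²/2)·1.8131) / 0.195918 = (0.070724 + 0.083013) / 0.195918 = 0.784699
d₂ = d₁ − σ√T = 0.784699 − 0.195918 = 0.588782
e^{−rT} = 0.910192
e^{−qT} = 0.970175
N(d₁) = 0.783685,  N(d₂) = 0.721996
Call price V = S·e^{−qT}·N(d₁) − K·e^{−rT}·N(d₂) = 73.491728 − 59.183375 = 14.308353
φ(d₁) = (1/√(2π))·e^{−d₁²/2} = 0.293225
Γ = e^{−qT}·φ(d₁) / (S·σ·√T) = 0.015022

price = 14.308353
Γ = 0.015022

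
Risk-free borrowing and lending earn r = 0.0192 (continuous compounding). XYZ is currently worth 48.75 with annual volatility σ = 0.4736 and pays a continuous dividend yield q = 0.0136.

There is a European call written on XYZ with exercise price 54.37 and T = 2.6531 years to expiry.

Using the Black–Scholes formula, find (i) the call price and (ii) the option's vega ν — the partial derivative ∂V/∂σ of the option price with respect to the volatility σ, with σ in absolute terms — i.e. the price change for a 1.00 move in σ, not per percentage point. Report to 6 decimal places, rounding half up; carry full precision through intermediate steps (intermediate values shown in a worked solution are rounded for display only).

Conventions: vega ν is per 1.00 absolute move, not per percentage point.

σ√T = 0.4736·√2.6531 = 0.771416
d₁ = (ln(S/K) + (r−q+σ²/2)T) / (σ√T) = (ln(48.75/54.37) + (0.0192−0.0136+0.4736²/2)·2.6531) / 0.771416 = (-0.109107 + 0.312398) / 0.771416 = 0.263530
d₂ = d₁ − σ√T = 0.263530 − 0.771416 = -0.507886
e^{−rT} = 0.950336
e^{−qT} = 0.964561
N(d₁) = 0.603929,  N(d₂) = 0.305767
Call price V = S·e^{−qT}·N(d₁) − K·e^{−rT}·N(d₂) = 28.398158 − 15.798898 = 12.599260
φ(d₁) = (1/√(2π))·e^{−d₁²/2} = 0.385327
ν = S·e^{−qT}·φ(d₁)·√T = 29.512824

price = 12.599260
ν = 29.512824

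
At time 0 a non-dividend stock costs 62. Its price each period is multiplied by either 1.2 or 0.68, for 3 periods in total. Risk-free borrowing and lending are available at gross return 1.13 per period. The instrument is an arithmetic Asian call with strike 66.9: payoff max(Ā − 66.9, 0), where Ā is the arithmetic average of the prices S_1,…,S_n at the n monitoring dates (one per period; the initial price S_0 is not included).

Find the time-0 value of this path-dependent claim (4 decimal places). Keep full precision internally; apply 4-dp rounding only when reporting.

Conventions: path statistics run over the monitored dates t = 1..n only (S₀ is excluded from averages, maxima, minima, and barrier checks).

price = 11.0493

Set p* = 0.8654 (from d < R < u); the path-dependent value is the discounted p*-expectation over all price paths.
Enumerate all 2^3 = 8 price paths (U = up ×1.2, D = down ×0.68); each path with k up-moves has probability p*^k·(1−p*)^(3−k).
DDD: Ā=30.1079, payoff=0.0000, prob=0.002439
UDD: Ā=53.1315, payoff=0.0000, prob=0.015682
DUD: Ā=42.3849, payoff=0.0000, prob=0.015682
UUD: Ā=74.7968, payoff=7.8968, prob=0.100812
DDU: Ā=35.0771, payoff=0.0000, prob=0.015682
UDU: Ā=61.9008, payoff=0.0000, prob=0.100812
DUU: Ā=51.1541, payoff=0.0000, prob=0.100812
UUU: Ā=90.2720, payoff=23.3720, prob=0.648078
Price = Σ prob·payoff / R^3 = 15.942981 / 1.442897 = 11.0493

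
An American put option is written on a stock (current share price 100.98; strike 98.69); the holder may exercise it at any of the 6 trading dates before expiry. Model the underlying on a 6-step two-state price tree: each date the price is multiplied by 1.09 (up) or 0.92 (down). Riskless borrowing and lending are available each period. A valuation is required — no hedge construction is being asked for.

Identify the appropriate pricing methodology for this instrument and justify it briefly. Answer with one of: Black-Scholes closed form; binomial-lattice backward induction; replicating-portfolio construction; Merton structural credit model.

framework: binomial-lattice backward induction

Key observation: the defining feature is the embedded early-exercise option across 6 discrete dates on the spot-100.98 tree; pricing the strike-98.69 put means working backward with an exercise test at every node.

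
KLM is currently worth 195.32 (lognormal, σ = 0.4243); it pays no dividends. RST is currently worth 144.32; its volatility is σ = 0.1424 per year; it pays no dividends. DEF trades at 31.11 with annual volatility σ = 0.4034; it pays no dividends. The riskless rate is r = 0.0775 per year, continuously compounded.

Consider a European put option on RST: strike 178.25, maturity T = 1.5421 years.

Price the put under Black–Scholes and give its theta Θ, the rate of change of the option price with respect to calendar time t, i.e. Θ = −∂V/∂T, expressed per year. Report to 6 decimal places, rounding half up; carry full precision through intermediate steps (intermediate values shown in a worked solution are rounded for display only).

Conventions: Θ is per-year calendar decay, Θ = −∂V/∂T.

price = 18.976136
Θ = 5.913630

σ√T = 0.1424·√1.5421 = 0.176834
d₁ = (ln(S/K) + (r+σ²/2)T) / (σ√T) = (ln(144.32/178.25) + (0.0775+0.1424²/2)·1.5421) / 0.176834 = (-0.211154 + 0.135148) / 0.176834 = -0.429816
d₂ = d₁ − σ√T = -0.429816 − 0.176834 = -0.606650
e^{−rT} = 0.887353
N(−d₁) = 0.666335,  N(−d₂) = 0.727958
Put price V = K·e^{−rT}·N(−d₂) − S·N(−d₁) = 115.141615 − 96.165480 = 18.976136
φ(d₁) = (1/√(2π))·e^{−d₁²/2} = 0.363742
Θ = −S·φ(d₁)·σ/(2√T) + r·K·e^{−rT}·N(−d₂) = −3.009846 + 8.923475 = 5.913630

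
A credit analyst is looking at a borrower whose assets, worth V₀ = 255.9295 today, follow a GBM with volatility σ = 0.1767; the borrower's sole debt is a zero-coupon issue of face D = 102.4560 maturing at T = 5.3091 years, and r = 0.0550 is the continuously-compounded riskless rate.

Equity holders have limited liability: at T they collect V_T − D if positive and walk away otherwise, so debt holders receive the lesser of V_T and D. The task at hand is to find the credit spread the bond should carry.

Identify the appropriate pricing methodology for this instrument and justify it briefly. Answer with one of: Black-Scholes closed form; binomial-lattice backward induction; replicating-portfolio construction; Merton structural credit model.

Key observation: assets follow a GBM and default happens iff V_T < 102.4560; valuing claims on that split (equity as a call, risky debt as the residual) is the structural model's definition.

framework: Merton structural credit model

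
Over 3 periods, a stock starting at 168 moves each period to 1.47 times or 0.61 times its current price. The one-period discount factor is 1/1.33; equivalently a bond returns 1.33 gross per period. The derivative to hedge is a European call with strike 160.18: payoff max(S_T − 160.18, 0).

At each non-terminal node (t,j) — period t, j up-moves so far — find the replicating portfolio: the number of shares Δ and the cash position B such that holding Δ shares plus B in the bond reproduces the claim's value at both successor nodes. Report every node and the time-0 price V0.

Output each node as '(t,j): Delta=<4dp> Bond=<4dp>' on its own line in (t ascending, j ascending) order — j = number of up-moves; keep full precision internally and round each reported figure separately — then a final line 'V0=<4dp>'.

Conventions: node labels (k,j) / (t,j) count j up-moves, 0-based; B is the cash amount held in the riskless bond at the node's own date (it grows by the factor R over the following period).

Under the risk-neutral measure, an up-move has probability p* = (R−d)/(u−d) = 0.8372 and values discount at R = 1.33.
Payoffs at expiry: V(3,0)=0.0000, V(3,1)=0.0000, V(3,2)=61.2690, V(3,3)=373.4759
Node (2,0) S=62.5128: V=(p*·0.0000+(1−p*)·0.0000)/1.33=0.0000; Δ=(0.0000−0.0000)/(91.8938−38.1328)=0.0000; B=V−Δ·S=0.0000
Node (2,1) S=150.6456: V=(p*·61.2690+(1−p*)·0.0000)/1.33=38.5677; Δ=(61.2690−0.0000)/(221.4490−91.8938)=0.4729; B=V−Δ·S=-32.6754
Node (2,2) S=363.0312: V=(p*·373.4759+(1−p*)·61.2690)/1.33=242.5951; Δ=(373.4759−61.2690)/(533.6559−221.4490)=1.0000; B=V−Δ·S=-120.4361
Node (1,0) S=102.4800: V=(p*·38.5677+(1−p*)·0.0000)/1.33=24.2776; Δ=(38.5677−0.0000)/(150.6456−62.5128)=0.4376; B=V−Δ·S=-20.5685
Node (1,1) S=246.9600: V=(p*·242.5951+(1−p*)·38.5677)/1.33=157.4296; Δ=(242.5951−38.5677)/(363.0312−150.6456)=0.9606; B=V−Δ·S=-79.8116
Node (0,0) S=168.0000: V=(p*·157.4296+(1−p*)·24.2776)/1.33=102.0704; Δ=(157.4296−24.2776)/(246.9600−102.4800)=0.9216; B=V−Δ·S=-52.7574
Check: Δ(0,0)·S0 + B(0,0) = 102.0704 = V0.

(0,0): Delta=0.9216 Bond=-52.7574
(1,0): Delta=0.4376 Bond=-20.5685
(1,1): Delta=0.9606 Bond=-79.8116
(2,0): Delta=0.0000 Bond=0.0000
(2,1): Delta=0.4729 Bond=-32.6754
(2,2): Delta=1.0000 Bond=-120.4361
V0=102.0704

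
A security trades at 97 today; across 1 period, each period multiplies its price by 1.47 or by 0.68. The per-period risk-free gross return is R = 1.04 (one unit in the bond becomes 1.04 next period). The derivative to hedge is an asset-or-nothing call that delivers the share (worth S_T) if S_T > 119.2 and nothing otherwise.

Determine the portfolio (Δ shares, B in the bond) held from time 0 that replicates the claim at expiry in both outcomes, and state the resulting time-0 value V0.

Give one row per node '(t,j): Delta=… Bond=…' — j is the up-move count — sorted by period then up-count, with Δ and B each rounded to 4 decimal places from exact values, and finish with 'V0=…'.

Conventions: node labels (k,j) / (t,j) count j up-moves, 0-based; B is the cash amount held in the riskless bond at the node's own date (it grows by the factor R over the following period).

Under the risk-neutral measure, an up-move has probability p* = (R−d)/(u−d) = 0.4557 and values discount at R = 1.04.
Payoffs at expiry: V(1,0)=0.0000, V(1,1)=142.5900
(0,0): S=97.0000. Δ = (V_up−V_dn)/(S_up−S_dn) = (142.5900−0.0000)/(142.5900−65.9600) = 1.8608. V = [p*·142.5900 + (1−p*)·0.0000]/1.04 = 62.4786. B = V − Δ·S = -118.0151.
Sanity check at the root: Δ(0,0)·S0 + B(0,0) reproduces V0 = 62.4786.

(0,0): Delta=1.8608 Bond=-118.0151
V0=62.4786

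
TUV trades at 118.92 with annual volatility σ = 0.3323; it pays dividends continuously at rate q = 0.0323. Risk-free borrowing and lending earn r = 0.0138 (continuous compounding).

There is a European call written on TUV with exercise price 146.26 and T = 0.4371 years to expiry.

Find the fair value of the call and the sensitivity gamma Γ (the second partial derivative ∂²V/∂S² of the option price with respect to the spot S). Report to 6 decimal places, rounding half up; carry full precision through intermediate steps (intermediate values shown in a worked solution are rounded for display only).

price = 2.478758
Γ = 0.010322

σ√T = 0.3323·√0.4371 = 0.219695
d₁ = (ln(S/K) + (r−q+σ²/2)T) / (σ√T) = (ln(118.92/146.26) + (0.0138−0.0323+0.3323²/2)·0.4371) / 0.219695 = (-0.206935 + 0.016047) / 0.219695 = -0.868877
d₂ = d₁ − σ√T = -0.868877 − 0.219695 = -1.088572
e^{−rT} = 0.993986
e^{−qT} = 0.985981
N(d₁) = 0.192457,  N(d₂) = 0.138171
Call price V = S·e^{−qT}·N(d₁) − K·e^{−rT}·N(d₂) = 22.566152 − 20.087395 = 2.478758
φ(d₁) = (1/√(2π))·e^{−d₁²/2} = 0.273511
Γ = e^{−qT}·φ(d₁) / (S·σ·√T) = 0.010322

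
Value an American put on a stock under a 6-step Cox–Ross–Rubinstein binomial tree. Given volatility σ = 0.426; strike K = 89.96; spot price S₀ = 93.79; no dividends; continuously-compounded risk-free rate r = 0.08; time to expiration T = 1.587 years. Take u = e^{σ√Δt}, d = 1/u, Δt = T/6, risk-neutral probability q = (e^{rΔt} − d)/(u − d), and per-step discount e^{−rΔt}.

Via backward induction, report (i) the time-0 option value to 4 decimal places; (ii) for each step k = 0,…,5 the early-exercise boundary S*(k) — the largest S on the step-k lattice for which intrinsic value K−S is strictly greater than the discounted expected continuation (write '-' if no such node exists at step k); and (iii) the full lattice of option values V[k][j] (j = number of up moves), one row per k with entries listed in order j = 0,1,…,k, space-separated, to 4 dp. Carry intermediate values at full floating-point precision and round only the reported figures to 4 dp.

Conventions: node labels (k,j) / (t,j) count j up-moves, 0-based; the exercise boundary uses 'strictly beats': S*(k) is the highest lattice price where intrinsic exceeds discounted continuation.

price = 12.7758
boundary = - - 60.5142 48.6080 60.5142 75.3368
tree:
12.7758
19.7668 6.1643
29.4458 10.7032 1.7794
41.3520 18.0954 3.5909 0.0000
50.9156 29.4458 7.2464 0.0000 0.0000
58.5976 41.3520 14.6232 0.0000 0.0000 0.0000
64.7682 50.9156 29.4458 0.0000 0.0000 0.0000 0.0000

Δt=0.26450, u=1.24494, d=0.80325, q=0.49386, disc=e^(-rΔt)=0.97906
k=6 terminal: V=max(K-S,0) → 64.7682 50.9156 29.4458 0.0000 0.0000 0.0000 0.0000
k=5: j=0 S=31.3624 intr=58.5976 cont=56.7141 V=58.5976[EX]; j=1 S=48.6080 intr=41.3520 cont=39.4684 V=41.3520[EX]; j=2 S=75.3368 intr=14.6232 cont=14.5916 V=14.6232[EX]; j=3 S=116.7632 intr=0.0000 cont=0.0000 V=0.0000[hold]; j=4 S=180.9694 intr=0.0000 cont=0.0000 V=0.0000[hold]; j=5 S=280.4815 intr=0.0000 cont=0.0000 V=0.0000[hold]  S*(5)=75.3368
k=4: j=0 S=39.0444 intr=50.9156 cont=49.0321 V=50.9156[EX]; j=1 S=60.5142 intr=29.4458 cont=27.5622 V=29.4458[EX]; j=2 S=93.7900 intr=0.0000 cont=7.2464 V=7.2464[hold]; j=3 S=145.3636 intr=0.0000 cont=0.0000 V=0.0000[hold]; j=4 S=225.2967 intr=0.0000 cont=0.0000 V=0.0000[hold]  S*(4)=60.5142
k=3: j=0 S=48.6080 intr=41.3520 cont=39.4684 V=41.3520[EX]; j=1 S=75.3368 intr=14.6232 cont=18.0954 V=18.0954[hold]; j=2 S=116.7632 intr=0.0000 cont=3.5909 V=3.5909[hold]; j=3 S=180.9694 intr=0.0000 cont=0.0000 V=0.0000[hold]  S*(3)=48.6080
k=2: j=0 S=60.5142 intr=29.4458 cont=29.2411 V=29.4458[EX]; j=1 S=93.7900 intr=0.0000 cont=10.7032 V=10.7032[hold]; j=2 S=145.3636 intr=0.0000 cont=1.7794 V=1.7794[hold]  S*(2)=60.5142
k=1: j=0 S=75.3368 intr=14.6232 cont=19.7668 V=19.7668[hold]; j=1 S=116.7632 intr=0.0000 cont=6.1643 V=6.1643[hold]  S*(1)=-
k=0: j=0 S=93.7900 intr=0.0000 cont=12.7758 V=12.7758[hold]  S*(0)=-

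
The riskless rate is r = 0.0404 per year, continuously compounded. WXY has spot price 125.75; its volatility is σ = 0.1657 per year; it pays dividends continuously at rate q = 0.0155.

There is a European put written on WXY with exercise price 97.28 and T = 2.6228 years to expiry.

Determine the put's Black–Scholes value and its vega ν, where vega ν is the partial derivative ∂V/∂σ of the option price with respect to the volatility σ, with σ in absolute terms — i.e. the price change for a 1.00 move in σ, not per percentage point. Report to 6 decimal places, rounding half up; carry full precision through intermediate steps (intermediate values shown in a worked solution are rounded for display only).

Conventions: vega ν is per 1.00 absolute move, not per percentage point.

σ√T = 0.1657·√2.6228 = 0.268352
d₁ = (ln(S/K) + (r−q+σ²/2)T) / (σ√T) = (ln(125.75/97.28) + (0.0404−0.0155+0.1657²/2)·2.6228) / 0.268352 = (0.256702 + 0.101314) / 0.268352 = 1.334130
d₂ = d₁ − σ√T = 1.334130 − 0.268352 = 1.065777
e^{−rT} = 0.899460
e^{−qT} = 0.960162
N(−d₁) = 0.091081,  N(−d₂) = 0.143262
Put price V = K·e^{−rT}·N(−d₂) − S·e^{−qT}·N(−d₁) = 12.535356 − 10.997116 = 1.538240
φ(d₁) = (1/√(2π))·e^{−d₁²/2} = 0.163836
ν = S·e^{−qT}·φ(d₁)·√T = 32.036448

price = 1.538240
ν = 32.036448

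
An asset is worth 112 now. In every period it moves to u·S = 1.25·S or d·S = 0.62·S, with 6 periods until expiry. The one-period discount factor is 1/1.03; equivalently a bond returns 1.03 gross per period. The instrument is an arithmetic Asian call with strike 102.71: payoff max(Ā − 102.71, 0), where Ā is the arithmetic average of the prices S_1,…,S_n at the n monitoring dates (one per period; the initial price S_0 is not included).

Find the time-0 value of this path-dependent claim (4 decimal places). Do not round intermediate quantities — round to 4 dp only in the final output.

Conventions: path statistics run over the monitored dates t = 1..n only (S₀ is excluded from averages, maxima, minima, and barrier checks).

Risk-neutral up-probability p* = (R−d)/(u−d) = (1.03−0.62)/(1.25−0.62) = 0.6508; the claim prices as the p*-weighted sum of path payoffs discounted by R^6.
Enumerate all 2^6 = 64 price paths (U = up ×1.25, D = down ×0.62); each path with k up-moves has probability p*^k·(1−p*)^(6−k).
DDDDDD: Ā=28.7262, payoff=0.0000, prob=0.001813
UDDDDD: Ā=57.9158, payoff=0.0000, prob=0.003380
DUDDDD: Ā=46.1558, payoff=0.0000, prob=0.003380
UUDDDD: Ā=93.0560, payoff=0.0000, prob=0.006298
DDUDDD: Ā=38.8646, payoff=0.0000, prob=0.003380
UDUDDD: Ā=78.3560, payoff=0.0000, prob=0.006298
DUUDDD: Ā=66.5960, payoff=0.0000, prob=0.006298
UUUDDD: Ā=134.2661, payoff=31.5561, prob=0.011738
DDDUDD: Ā=34.3440, payoff=0.0000, prob=0.003380
UDDUDD: Ā=69.2420, payoff=0.0000, prob=0.006298
DUDUDD: Ā=57.4820, payoff=0.0000, prob=0.006298
UUDUDD: Ā=115.8911, payoff=13.1811, prob=0.011738
DDUUDD: Ā=50.1908, payoff=0.0000, prob=0.006298
UDUUDD: Ā=101.1911, payoff=0.0000, prob=0.011738
DUUUDD: Ā=89.4311, payoff=0.0000, prob=0.011738
UUUUDD: Ā=180.3047, payoff=77.5947, prob=0.021874
DDDDUD: Ā=31.5413, payoff=0.0000, prob=0.003380
UDDDUD: Ā=63.5913, payoff=0.0000, prob=0.006298
DUDDUD: Ā=51.8313, payoff=0.0000, prob=0.006298
UUDDUD: Ā=104.4986, payoff=1.7886, prob=0.011738
DDUDUD: Ā=44.5401, payoff=0.0000, prob=0.006298
UDUDUD: Ā=89.7986, payoff=0.0000, prob=0.011738
DUUDUD: Ā=78.0386, payoff=0.0000, prob=0.011738
UUUDUD: Ā=157.3359, payoff=54.6259, prob=0.021874
DDDUUD: Ā=40.0196, payoff=0.0000, prob=0.006298
UDDUUD: Ā=80.6846, payoff=0.0000, prob=0.011738
DUDUUD: Ā=68.9246, payoff=0.0000, prob=0.011738
UUDUUD: Ā=138.9609, payoff=36.2509, prob=0.021874
DDUUUD: Ā=61.6334, payoff=0.0000, prob=0.011738
UDUUUD: Ā=124.2609, payoff=21.5509, prob=0.021874
DUUUUD: Ā=112.5009, payoff=9.7909, prob=0.021874
UUUUUD: Ā=226.8164, payoff=124.1064, prob=0.040766
DDDDDU: Ā=29.8036, payoff=0.0000, prob=0.003380
UDDDDU: Ā=60.0879, payoff=0.0000, prob=0.006298
DUDDDU: Ā=48.3279, payoff=0.0000, prob=0.006298
UUDDDU: Ā=97.4353, payoff=0.0000, prob=0.011738
DDUDDU: Ā=41.0367, payoff=0.0000, prob=0.006298
UDUDDU: Ā=82.7353, payoff=0.0000, prob=0.011738
DUUDDU: Ā=70.9753, payoff=0.0000, prob=0.011738
UUUDDU: Ā=143.0953, payoff=40.3853, prob=0.021874
DDDUDU: Ā=36.5162, payoff=0.0000, prob=0.006298
UDDUDU: Ā=73.6213, payoff=0.0000, prob=0.011738
DUDUDU: Ā=61.8613, payoff=0.0000, prob=0.011738
UUDUDU: Ā=124.7203, payoff=22.0103, prob=0.021874
DDUUDU: Ā=54.5701, payoff=0.0000, prob=0.011738
UDUUDU: Ā=110.0203, payoff=7.3103, prob=0.021874
DUUUDU: Ā=98.2603, payoff=0.0000, prob=0.021874
UUUUDU: Ā=198.1055, payoff=95.3955, prob=0.040766
DDDDUU: Ā=33.7134, payoff=0.0000, prob=0.006298
UDDDUU: Ā=67.9706, payoff=0.0000, prob=0.011738
DUDDUU: Ā=56.2106, payoff=0.0000, prob=0.011738
UUDDUU: Ā=113.3278, payoff=10.6178, prob=0.021874
DDUDUU: Ā=48.9194, payoff=0.0000, prob=0.011738
UDUDUU: Ā=98.6278, payoff=0.0000, prob=0.021874
DUUDUU: Ā=86.8678, payoff=0.0000, prob=0.021874
UUUDUU: Ā=175.1367, payoff=72.4267, prob=0.040766
DDDUUU: Ā=44.3989, payoff=0.0000, prob=0.011738
UDDUUU: Ā=89.5138, payoff=0.0000, prob=0.021874
DUDUUU: Ā=77.7538, payoff=0.0000, prob=0.021874
UUDUUU: Ā=156.7617, payoff=54.0517, prob=0.040766
DDUUUU: Ā=70.4626, payoff=0.0000, prob=0.021874
UDUUUU: Ā=142.0617, payoff=39.3517, prob=0.040766
DUUUUU: Ā=130.3017, payoff=27.5917, prob=0.040766
UUUUUU: Ā=262.7051, payoff=159.9951, prob=0.075973
Price = Σ prob·payoff / R^6 = 35.662544 / 1.194052 = 29.8668

price = 29.8668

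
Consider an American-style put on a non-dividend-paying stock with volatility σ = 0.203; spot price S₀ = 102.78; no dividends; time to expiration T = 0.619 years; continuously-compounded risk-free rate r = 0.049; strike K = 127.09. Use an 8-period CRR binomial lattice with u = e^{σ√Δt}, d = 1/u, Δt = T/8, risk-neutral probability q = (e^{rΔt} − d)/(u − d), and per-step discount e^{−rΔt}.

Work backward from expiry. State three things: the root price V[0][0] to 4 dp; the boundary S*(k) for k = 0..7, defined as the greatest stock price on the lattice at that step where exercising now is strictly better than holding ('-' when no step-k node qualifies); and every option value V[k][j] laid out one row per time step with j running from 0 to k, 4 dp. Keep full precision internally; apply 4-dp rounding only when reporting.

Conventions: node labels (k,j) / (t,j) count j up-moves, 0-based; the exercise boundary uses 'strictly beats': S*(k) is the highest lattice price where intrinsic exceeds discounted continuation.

Δt=0.07737  u=1.05809  d=0.94510  q=0.51950  discount=0.99622
step 8 (expiry): payoffs max(K−S,0) = 61.6684 53.8466 45.0898 35.2860 24.3100 12.0218 0.0000 0.0000 0.0000
step 7: (k=7,j=0): S=69.2221, K−S=57.8679, hold=57.3870 ⇒ V=57.8679 exercise | (k=7,j=1): S=77.4982, K−S=49.5918, hold=49.1109 ⇒ V=49.5918 exercise | (k=7,j=2): S=86.7638, K−S=40.3262, hold=39.8453 ⇒ V=40.3262 exercise | (k=7,j=3): S=97.1371, K−S=29.9529, hold=29.4719 ⇒ V=29.9529 exercise | (k=7,j=4): S=108.7507, K−S=18.3393, hold=17.8584 ⇒ V=18.3393 exercise | (k=7,j=5): S=121.7528, K−S=5.3372, hold=5.7546 ⇒ V=5.7546 continue | (k=7,j=6): S=136.3093, K−S=0.0000, hold=0.0000 ⇒ V=0.0000 continue | (k=7,j=7): S=152.6063, K−S=0.0000, hold=0.0000 ⇒ V=0.0000 continue  boundary S*=108.7507
step 6: (k=6,j=0): S=73.2434, K−S=53.8466, hold=53.3657 ⇒ V=53.8466 exercise | (k=6,j=1): S=82.0002, K−S=45.0898, hold=44.6088 ⇒ V=45.0898 exercise | (k=6,j=2): S=91.8040, K−S=35.2860, hold=34.8050 ⇒ V=35.2860 exercise | (k=6,j=3): S=102.7800, K−S=24.3100, hold=23.8291 ⇒ V=24.3100 exercise | (k=6,j=4): S=115.0682, K−S=12.0218, hold=11.7568 ⇒ V=12.0218 exercise | (k=6,j=5): S=128.8256, K−S=0.0000, hold=2.7546 ⇒ V=2.7546 continue | (k=6,j=6): S=144.2278, K−S=0.0000, hold=0.0000 ⇒ V=0.0000 continue  boundary S*=115.0682
step 5: (k=5,j=0): S=77.4982, K−S=49.5918, hold=49.1109 ⇒ V=49.5918 exercise | (k=5,j=1): S=86.7638, K−S=40.3262, hold=39.8453 ⇒ V=40.3262 exercise | (k=5,j=2): S=97.1371, K−S=29.9529, hold=29.4719 ⇒ V=29.9529 exercise | (k=5,j=3): S=108.7507, K−S=18.3393, hold=17.8584 ⇒ V=18.3393 exercise | (k=5,j=4): S=121.7528, K−S=5.3372, hold=7.1802 ⇒ V=7.1802 continue | (k=5,j=5): S=136.3093, K−S=0.0000, hold=1.3186 ⇒ V=1.3186 continue  boundary S*=108.7507
step 4: (k=4,j=0): S=82.0002, K−S=45.0898, hold=44.6088 ⇒ V=45.0898 exercise | (k=4,j=1): S=91.8040, K−S=35.2860, hold=34.8050 ⇒ V=35.2860 exercise | (k=4,j=2): S=102.7800, K−S=24.3100, hold=23.8291 ⇒ V=24.3100 exercise | (k=4,j=3): S=115.0682, K−S=12.0218, hold=12.4946 ⇒ V=12.4946 continue | (k=4,j=4): S=128.8256, K−S=0.0000, hold=4.1194 ⇒ V=4.1194 continue  boundary S*=102.7800
step 3: (k=3,j=0): S=86.7638, K−S=40.3262, hold=39.8453 ⇒ V=40.3262 exercise | (k=3,j=1): S=97.1371, K−S=29.9529, hold=29.4719 ⇒ V=29.9529 exercise | (k=3,j=2): S=108.7507, K−S=18.3393, hold=18.1031 ⇒ V=18.3393 exercise | (k=3,j=3): S=121.7528, K−S=5.3372, hold=8.1128 ⇒ V=8.1128 continue  boundary S*=108.7507
step 2: (k=2,j=0): S=91.8040, K−S=35.2860, hold=34.8050 ⇒ V=35.2860 exercise | (k=2,j=1): S=102.7800, K−S=24.3100, hold=23.8291 ⇒ V=24.3100 exercise | (k=2,j=2): S=115.0682, K−S=12.0218, hold=12.9773 ⇒ V=12.9773 continue  boundary S*=102.7800
step 1: (k=1,j=0): S=97.1371, K−S=29.9529, hold=29.4719 ⇒ V=29.9529 exercise | (k=1,j=1): S=108.7507, K−S=18.3393, hold=18.3529 ⇒ V=18.3529 continue  boundary S*=97.1371
step 0: (k=0,j=0): S=102.7800, K−S=24.3100, hold=23.8361 ⇒ V=24.3100 exercise  boundary S*=102.7800

price = 24.3100
boundary = 102.7800 97.1371 102.7800 108.7507 102.7800 108.7507 115.0682 108.7507
tree:
24.3100
29.9529 18.3529
35.2860 24.3100 12.9773
40.3262 29.9529 18.3393 8.1128
45.0898 35.2860 24.3100 12.4946 4.1194
49.5918 40.3262 29.9529 18.3393 7.1802 1.3186
53.8466 45.0898 35.2860 24.3100 12.0218 2.7546 0.0000
57.8679 49.5918 40.3262 29.9529 18.3393 5.7546 0.0000 0.0000
61.6684 53.8466 45.0898 35.2860 24.3100 12.0218 0.0000 0.0000 0.0000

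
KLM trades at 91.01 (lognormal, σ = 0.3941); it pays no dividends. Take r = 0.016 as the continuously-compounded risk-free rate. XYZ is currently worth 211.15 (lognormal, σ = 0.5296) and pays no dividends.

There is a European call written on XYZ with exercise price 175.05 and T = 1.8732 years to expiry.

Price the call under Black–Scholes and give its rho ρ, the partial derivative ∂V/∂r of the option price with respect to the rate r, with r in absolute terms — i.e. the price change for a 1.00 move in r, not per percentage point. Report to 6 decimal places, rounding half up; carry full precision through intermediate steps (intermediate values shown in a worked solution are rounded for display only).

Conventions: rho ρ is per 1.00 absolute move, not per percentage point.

price = 76.836060
ρ = 151.194955

σ√T = 0.5296·√1.8732 = 0.724836
d₁ = (ln(S/K) + (r+σ²/2)T) / (σ√T) = (ln(211.15/175.05) + (0.016+0.5296²/2)·1.8732) / 0.724836 = (0.187497 + 0.292665) / 0.724836 = 0.662442
d₂ = d₁ − σ√T = 0.662442 − 0.724836 = -0.062394
e^{−rT} = 0.970473
N(d₁) = 0.746156,  N(d₂) = 0.475124
Call price V = S·N(d₁) − K·e^{−rT}·N(d₂) = 157.550856 − 80.714796 = 76.836060
ρ = K·T·e^{−rT}·N(d₂) = 151.194955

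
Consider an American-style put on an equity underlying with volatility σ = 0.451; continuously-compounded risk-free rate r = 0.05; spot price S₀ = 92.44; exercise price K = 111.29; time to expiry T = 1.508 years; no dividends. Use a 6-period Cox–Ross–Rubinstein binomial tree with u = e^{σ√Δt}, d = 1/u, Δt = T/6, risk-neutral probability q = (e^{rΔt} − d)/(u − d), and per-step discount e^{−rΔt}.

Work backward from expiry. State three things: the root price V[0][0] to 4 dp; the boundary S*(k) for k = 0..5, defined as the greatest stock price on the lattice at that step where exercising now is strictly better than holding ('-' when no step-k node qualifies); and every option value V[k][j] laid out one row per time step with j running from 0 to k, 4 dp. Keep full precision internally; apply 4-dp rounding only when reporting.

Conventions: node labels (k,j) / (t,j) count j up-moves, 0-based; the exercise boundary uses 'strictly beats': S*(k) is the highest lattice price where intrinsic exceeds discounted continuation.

price = 29.4670
boundary = - - 58.8128 46.9113 58.8128 73.7336
tree:
29.4670
40.0367 18.4071
52.4772 27.1630 9.0843
64.3787 38.6495 15.0135 2.6805
73.8718 52.4772 24.1833 5.1355 0.0000
81.4438 64.3787 37.5564 9.8389 0.0000 0.0000
87.4835 73.8718 52.4772 18.8500 0.0000 0.0000 0.0000

params: Δt=0.25133 u=1.25370 d=0.79764 q=0.47144 e^(-rΔt)=0.98751
t_6 payoffs: 87.4835 73.8718 52.4772 18.8500 0.0000 0.0000 0.0000
t_5: node(5,0) S=29.8462 payoff=81.4438 vs cont=80.0540 → 81.4438 [stop]  node(5,1) S=46.9113 payoff=64.3787 vs cont=62.9889 → 64.3787 [stop]  node(5,2) S=73.7336 payoff=37.5564 vs cont=36.1666 → 37.5564 [stop]  node(5,3) S=115.8922 payoff=0.0000 vs cont=9.8389 → 9.8389 [wait]  node(5,4) S=182.1556 payoff=0.0000 vs cont=0.0000 → 0.0000 [wait]  node(5,5) S=286.3064 payoff=0.0000 vs cont=0.0000 → 0.0000 [wait]  ⇒ S*(5)=73.7336
t_4: node(4,0) S=37.4182 payoff=73.8718 vs cont=72.4820 → 73.8718 [stop]  node(4,1) S=58.8128 payoff=52.4772 vs cont=51.0875 → 52.4772 [stop]  node(4,2) S=92.4400 payoff=18.8500 vs cont=24.1833 → 24.1833 [wait]  node(4,3) S=145.2942 payoff=0.0000 vs cont=5.1355 → 5.1355 [wait]  node(4,4) S=228.3688 payoff=0.0000 vs cont=0.0000 → 0.0000 [wait]  ⇒ S*(4)=58.8128
t_3: node(3,0) S=46.9113 payoff=64.3787 vs cont=62.9889 → 64.3787 [stop]  node(3,1) S=73.7336 payoff=37.5564 vs cont=38.6495 → 38.6495 [wait]  node(3,2) S=115.8922 payoff=0.0000 vs cont=15.0135 → 15.0135 [wait]  node(3,3) S=182.1556 payoff=0.0000 vs cont=2.6805 → 2.6805 [wait]  ⇒ S*(3)=46.9113
t_2: node(2,0) S=58.8128 payoff=52.4772 vs cont=51.5964 → 52.4772 [stop]  node(2,1) S=92.4400 payoff=18.8500 vs cont=27.1630 → 27.1630 [wait]  node(2,2) S=145.2942 payoff=0.0000 vs cont=9.0843 → 9.0843 [wait]  ⇒ S*(2)=58.8128
t_1: node(1,0) S=73.7336 payoff=37.5564 vs cont=40.0367 → 40.0367 [wait]  node(1,1) S=115.8922 payoff=0.0000 vs cont=18.4071 → 18.4071 [wait]  ⇒ S*(1)=-
t_0: node(0,0) S=92.4400 payoff=18.8500 vs cont=29.4670 → 29.4670 [wait]  ⇒ S*(0)=-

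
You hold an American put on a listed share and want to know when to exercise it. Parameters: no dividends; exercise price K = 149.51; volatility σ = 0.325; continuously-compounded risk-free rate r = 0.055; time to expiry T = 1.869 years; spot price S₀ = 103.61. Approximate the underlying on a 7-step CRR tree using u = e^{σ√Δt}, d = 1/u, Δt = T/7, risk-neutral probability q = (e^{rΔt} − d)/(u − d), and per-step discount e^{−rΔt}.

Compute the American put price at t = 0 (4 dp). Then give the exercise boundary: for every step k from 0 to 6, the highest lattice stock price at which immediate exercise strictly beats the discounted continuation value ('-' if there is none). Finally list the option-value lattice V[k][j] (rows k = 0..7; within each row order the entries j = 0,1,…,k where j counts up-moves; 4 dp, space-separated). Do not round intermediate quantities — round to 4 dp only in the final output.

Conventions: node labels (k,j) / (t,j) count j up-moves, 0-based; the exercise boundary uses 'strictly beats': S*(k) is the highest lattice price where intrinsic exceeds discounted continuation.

params: Δt=0.26700 u=1.18286 d=0.84541 q=0.50195 e^(-rΔt)=0.98542
t_7 payoffs: 117.5305 104.7657 86.9059 61.9171 26.9540 0.0000 0.0000 0.0000
t_6: node(6,0) S=37.8272 payoff=111.6828 vs cont=109.5033 → 111.6828 [stop]  node(6,1) S=52.9261 payoff=96.5839 vs cont=94.4044 → 96.5839 [stop]  node(6,2) S=74.0519 payoff=75.4581 vs cont=73.2786 → 75.4581 [stop]  node(6,3) S=103.6100 payoff=45.9000 vs cont=43.7205 → 45.9000 [stop]  node(6,4) S=144.9664 payoff=4.5436 vs cont=13.2287 → 13.2287 [wait]  node(6,5) S=202.8304 payoff=0.0000 vs cont=0.0000 → 0.0000 [wait]  node(6,6) S=283.7912 payoff=0.0000 vs cont=0.0000 → 0.0000 [wait]  ⇒ S*(6)=103.6100
t_5: node(5,0) S=44.7443 payoff=104.7657 vs cont=102.5862 → 104.7657 [stop]  node(5,1) S=62.6041 payoff=86.9059 vs cont=84.7263 → 86.9059 [stop]  node(5,2) S=87.5929 payoff=61.9171 vs cont=59.7376 → 61.9171 [stop]  node(5,3) S=122.5560 payoff=26.9540 vs cont=29.0704 → 29.0704 [wait]  node(5,4) S=171.4748 payoff=0.0000 vs cont=6.4924 → 6.4924 [wait]  node(5,5) S=239.9198 payoff=0.0000 vs cont=0.0000 → 0.0000 [wait]  ⇒ S*(5)=87.5929
t_4: node(4,0) S=52.9261 payoff=96.5839 vs cont=94.4044 → 96.5839 [stop]  node(4,1) S=74.0519 payoff=75.4581 vs cont=73.2786 → 75.4581 [stop]  node(4,2) S=103.6100 payoff=45.9000 vs cont=44.7674 → 45.9000 [stop]  node(4,3) S=144.9664 payoff=4.5436 vs cont=17.4788 → 17.4788 [wait]  node(4,4) S=202.8304 payoff=0.0000 vs cont=3.1864 → 3.1864 [wait]  ⇒ S*(4)=103.6100
t_3: node(3,0) S=62.6041 payoff=86.9059 vs cont=84.7263 → 86.9059 [stop]  node(3,1) S=87.5929 payoff=61.9171 vs cont=59.7376 → 61.9171 [stop]  node(3,2) S=122.5560 payoff=26.9540 vs cont=31.1727 → 31.1727 [wait]  node(3,3) S=171.4748 payoff=0.0000 vs cont=10.1544 → 10.1544 [wait]  ⇒ S*(3)=87.5929
t_2: node(2,0) S=74.0519 payoff=75.4581 vs cont=73.2786 → 75.4581 [stop]  node(2,1) S=103.6100 payoff=45.9000 vs cont=45.8072 → 45.9000 [stop]  node(2,2) S=144.9664 payoff=4.5436 vs cont=20.3219 → 20.3219 [wait]  ⇒ S*(2)=103.6100
t_1: node(1,0) S=87.5929 payoff=61.9171 vs cont=59.7376 → 61.9171 [stop]  node(1,1) S=122.5560 payoff=26.9540 vs cont=32.5790 → 32.5790 [wait]  ⇒ S*(1)=87.5929
t_0: node(0,0) S=103.6100 payoff=45.9000 vs cont=46.5028 → 46.5028 [wait]  ⇒ S*(0)=-

price = 46.5028
boundary = - 87.5929 103.6100 87.5929 103.6100 87.5929 103.6100
tree:
46.5028
61.9171 32.5790
75.4581 45.9000 20.3219
86.9059 61.9171 31.1727 10.1544
96.5839 75.4581 45.9000 17.4788 3.1864
104.7657 86.9059 61.9171 29.0704 6.4924 0.0000
111.6828 96.5839 75.4581 45.9000 13.2287 0.0000 0.0000
117.5305 104.7657 86.9059 61.9171 26.9540 0.0000 0.0000 0.0000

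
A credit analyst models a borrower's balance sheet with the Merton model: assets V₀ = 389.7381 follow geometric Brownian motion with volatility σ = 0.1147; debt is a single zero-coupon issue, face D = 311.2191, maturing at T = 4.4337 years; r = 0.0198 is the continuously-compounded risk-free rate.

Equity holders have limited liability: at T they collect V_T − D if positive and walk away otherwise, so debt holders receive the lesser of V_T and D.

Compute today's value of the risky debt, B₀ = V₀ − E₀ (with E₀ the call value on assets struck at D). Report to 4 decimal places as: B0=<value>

Equity is a call on the firm's assets struck at D = 311.2191:
d₁ = [ln(V₀/D) + (r + σ²/2)T] / (σ√T)
   = [ln(389.7381/311.2191) + (0.0198 + 0.5·0.1147²)·4.4337] / (0.1147·√4.4337)
   = [0.224978 + 0.116952] / 0.241516 = 1.415764
d₂ = d₁ − σ√T = 1.415764 − 0.241516 = 1.174247
N(d₁) = 0.921578,  N(d₂) = 0.879852,  e^(−rT) = 0.915956
E₀ = V₀·N(d₁) − D·e^(−rT)·N(d₂)
   = 389.7381·0.921578 − 311.2191·0.915956·0.879852 = 108.360743
B₀ = V₀ − E₀ = 389.7381 − 108.360743 = 281.377357

B0=281.3774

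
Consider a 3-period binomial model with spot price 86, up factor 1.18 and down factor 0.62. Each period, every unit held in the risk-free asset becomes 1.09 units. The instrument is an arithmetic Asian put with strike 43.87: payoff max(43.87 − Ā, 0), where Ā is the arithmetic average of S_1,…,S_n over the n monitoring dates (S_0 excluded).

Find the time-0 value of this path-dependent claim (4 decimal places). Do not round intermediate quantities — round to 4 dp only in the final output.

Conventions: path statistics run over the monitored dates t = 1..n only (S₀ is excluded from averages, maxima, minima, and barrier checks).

With p* = (R−d)/(u−d) = 0.8393, sum probability × payoff across the paths and divide by R^3.
Enumerate all 2^3 = 8 price paths (U = up ×1.18, D = down ×0.62); each path with k up-moves has probability p*^k·(1−p*)^(3−k).
DDD: Ā=35.6249, payoff=8.2451, prob=0.004151
UDD: Ā=67.8022, payoff=0.0000, prob=0.021678
DUD: Ā=51.7488, payoff=0.0000, prob=0.021678
UUD: Ā=98.4897, payoff=0.0000, prob=0.113207
DDU: Ā=41.7958, payoff=2.0742, prob=0.021678
UDU: Ā=79.5468, payoff=0.0000, prob=0.113207
DUU: Ā=63.4935, payoff=0.0000, prob=0.113207
UUU: Ā=120.8424, payoff=0.0000, prob=0.591193
Price = Σ prob·payoff / R^3 = 0.079191 / 1.295029 = 0.0612

price = 0.0612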